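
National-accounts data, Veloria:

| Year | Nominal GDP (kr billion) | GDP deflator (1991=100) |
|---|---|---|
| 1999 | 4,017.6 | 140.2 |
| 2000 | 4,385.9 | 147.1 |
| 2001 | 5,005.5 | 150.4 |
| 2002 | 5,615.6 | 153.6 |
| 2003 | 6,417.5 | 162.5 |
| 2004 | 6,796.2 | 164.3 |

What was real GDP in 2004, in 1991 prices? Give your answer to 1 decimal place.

Real GDP 2004 = 6796.2 / 1.643 = 4136.46.

kr 4,136.5 billion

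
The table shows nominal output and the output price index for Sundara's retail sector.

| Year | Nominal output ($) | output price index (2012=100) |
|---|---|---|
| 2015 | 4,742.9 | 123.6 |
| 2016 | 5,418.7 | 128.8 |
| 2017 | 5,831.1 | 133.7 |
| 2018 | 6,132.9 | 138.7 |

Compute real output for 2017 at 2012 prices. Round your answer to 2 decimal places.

Real output 2017 = 5831.1 / 1.337 = 4361.33.

$4,361.33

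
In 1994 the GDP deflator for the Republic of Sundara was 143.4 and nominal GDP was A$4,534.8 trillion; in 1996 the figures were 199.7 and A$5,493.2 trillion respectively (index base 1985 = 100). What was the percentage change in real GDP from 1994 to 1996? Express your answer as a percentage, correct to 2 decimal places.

Deflate each year: 1994 → 4534.8/1.434 = 3162.34; 1996 → 5493.2/1.997 = 2750.73.
So real GDP changed by 2750.73/3162.34 − 1 = -0.1302, i.e. -13.02%.

-13.02%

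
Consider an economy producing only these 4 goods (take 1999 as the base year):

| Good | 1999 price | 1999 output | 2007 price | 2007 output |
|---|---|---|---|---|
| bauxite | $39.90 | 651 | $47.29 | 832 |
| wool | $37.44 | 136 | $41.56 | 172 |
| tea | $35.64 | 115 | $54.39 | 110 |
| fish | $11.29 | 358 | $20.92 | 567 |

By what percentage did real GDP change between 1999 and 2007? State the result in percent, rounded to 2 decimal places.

27.42%

Real GDP 1999 = Nominal GDP 1999 = 39.90·651 + 37.44·136 + 35.64·115 + 11.29·358 = 39207.16.
Real GDP 2007 (at 1999 prices) = 39.90·832 + 37.44·172 + 35.64·110 + 11.29·567 = 49958.31.
Real growth = 49958.31/39207.16 − 1 = 0.2742.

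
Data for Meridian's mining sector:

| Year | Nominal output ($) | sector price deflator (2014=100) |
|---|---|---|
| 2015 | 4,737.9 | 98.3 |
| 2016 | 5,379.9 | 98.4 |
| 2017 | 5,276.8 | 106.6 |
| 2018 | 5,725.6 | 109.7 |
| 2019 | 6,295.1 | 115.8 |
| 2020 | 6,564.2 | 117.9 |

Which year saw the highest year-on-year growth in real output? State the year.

2016

2016: real = 5379.9/0.984 = 5467.38; growth vs 2015 (4819.84) = 13.43%.
2017: real = 5276.8/1.066 = 4950.09; growth vs 2016 (5467.38) = -9.46%.
2018: real = 5725.6/1.097 = 5219.33; growth vs 2017 (4950.09) = 5.44%.
2019: real = 6295.1/1.158 = 5436.18; growth vs 2018 (5219.33) = 4.15%.
2020: real = 6564.2/1.179 = 5567.60; growth vs 2019 (5436.18) = 2.42%.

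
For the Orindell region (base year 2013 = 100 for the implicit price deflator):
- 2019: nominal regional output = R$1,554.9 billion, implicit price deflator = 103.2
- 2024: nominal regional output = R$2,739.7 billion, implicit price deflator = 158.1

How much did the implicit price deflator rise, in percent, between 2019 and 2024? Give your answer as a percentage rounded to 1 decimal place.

53.2%

Price-level change = 158.1 / 103.2 − 1 = 0.5320.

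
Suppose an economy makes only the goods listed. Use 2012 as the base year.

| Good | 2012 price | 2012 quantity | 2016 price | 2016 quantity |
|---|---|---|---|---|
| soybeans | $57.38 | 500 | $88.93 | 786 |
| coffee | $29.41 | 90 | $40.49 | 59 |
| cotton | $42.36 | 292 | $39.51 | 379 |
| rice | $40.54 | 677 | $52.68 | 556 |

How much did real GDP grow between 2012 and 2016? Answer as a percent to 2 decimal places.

20.07%

Real GDP 2012 = Nominal GDP 2012 = 57.38·500 + 29.41·90 + 42.36·292 + 40.54·677 = 71151.60.
Real GDP 2016 (at 2012 prices) = 57.38·786 + 29.41·59 + 42.36·379 + 40.54·556 = 85430.55.
Real growth = 85430.55/71151.60 − 1 = 0.2007.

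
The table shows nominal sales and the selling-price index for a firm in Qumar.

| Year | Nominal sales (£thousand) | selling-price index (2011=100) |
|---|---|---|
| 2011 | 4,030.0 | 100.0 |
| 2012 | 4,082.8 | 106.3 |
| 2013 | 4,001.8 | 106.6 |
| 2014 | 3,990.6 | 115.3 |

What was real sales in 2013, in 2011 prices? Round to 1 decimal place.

Real sales 2013 = 4001.8 / 1.066 = 3754.03.

£3,754.0 thousand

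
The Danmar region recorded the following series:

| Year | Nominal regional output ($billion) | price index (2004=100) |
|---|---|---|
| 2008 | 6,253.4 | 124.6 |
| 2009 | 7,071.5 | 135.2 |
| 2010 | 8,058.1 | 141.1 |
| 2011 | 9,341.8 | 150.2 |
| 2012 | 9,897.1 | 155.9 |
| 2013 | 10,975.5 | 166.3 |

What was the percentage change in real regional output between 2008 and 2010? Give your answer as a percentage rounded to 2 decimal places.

Real regional output 2008 = 6253.4/1.246 = 5018.78.
Real regional output 2010 = 8058.1/1.411 = 5710.91.
Change = 5710.91/5018.78 − 1 = 0.1379.

13.79%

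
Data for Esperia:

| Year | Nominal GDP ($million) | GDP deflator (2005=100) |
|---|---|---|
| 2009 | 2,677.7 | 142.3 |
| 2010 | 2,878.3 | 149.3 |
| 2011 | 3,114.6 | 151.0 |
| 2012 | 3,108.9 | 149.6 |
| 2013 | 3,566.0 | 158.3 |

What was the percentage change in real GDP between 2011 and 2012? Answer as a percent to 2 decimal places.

0.75%

Real GDP 2011 = 3114.6/1.510 = 2062.65.
Real GDP 2012 = 3108.9/1.496 = 2078.14.
Change = 2078.14/2062.65 − 1 = 0.0075.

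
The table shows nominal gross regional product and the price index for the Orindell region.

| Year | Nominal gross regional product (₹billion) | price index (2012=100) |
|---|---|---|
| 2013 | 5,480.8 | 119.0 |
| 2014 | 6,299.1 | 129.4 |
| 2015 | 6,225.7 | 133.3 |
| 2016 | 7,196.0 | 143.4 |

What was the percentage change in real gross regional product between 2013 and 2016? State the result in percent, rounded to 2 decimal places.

8.95%

Real gross regional product 2013 = 5480.8/1.190 = 4605.71.
Real gross regional product 2016 = 7196.0/1.434 = 5018.13.
Change = 5018.13/4605.71 − 1 = 0.0895.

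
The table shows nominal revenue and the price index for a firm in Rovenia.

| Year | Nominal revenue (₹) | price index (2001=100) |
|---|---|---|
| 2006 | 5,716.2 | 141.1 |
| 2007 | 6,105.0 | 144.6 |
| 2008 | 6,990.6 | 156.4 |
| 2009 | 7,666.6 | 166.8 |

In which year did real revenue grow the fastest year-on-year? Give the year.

2008

2007: real = 6105.0/1.446 = 4221.99; growth vs 2006 (4051.17) = 4.22%.
2008: real = 6990.6/1.564 = 4469.69; growth vs 2007 (4221.99) = 5.87%.
2009: real = 7666.6/1.668 = 4596.28; growth vs 2008 (4469.69) = 2.83%.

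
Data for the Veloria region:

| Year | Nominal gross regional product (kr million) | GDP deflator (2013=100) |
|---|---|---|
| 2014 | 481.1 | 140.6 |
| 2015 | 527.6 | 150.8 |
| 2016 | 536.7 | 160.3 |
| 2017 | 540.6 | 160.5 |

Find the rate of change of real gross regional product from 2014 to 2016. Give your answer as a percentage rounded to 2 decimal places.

-2.15%

Real gross regional product 2014 = 481.1/1.406 = 342.18.
Real gross regional product 2016 = 536.7/1.603 = 334.81.
Change = 334.81/342.18 − 1 = -0.0215.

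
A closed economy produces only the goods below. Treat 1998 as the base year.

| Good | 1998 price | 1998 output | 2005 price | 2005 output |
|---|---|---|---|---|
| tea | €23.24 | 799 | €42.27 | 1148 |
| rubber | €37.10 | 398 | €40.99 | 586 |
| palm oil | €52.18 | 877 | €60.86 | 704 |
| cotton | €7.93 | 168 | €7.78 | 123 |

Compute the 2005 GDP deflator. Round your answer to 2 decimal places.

135.08

Nominal GDP 2005 = 42.27·1148 + 40.99·586 + 60.86·704 + 7.78·123 = 116348.48.
Real GDP 2005 (at 1998 prices) = 23.24·1148 + 37.10·586 + 52.18·704 + 7.93·123 = 86130.23.
Deflator = Nominal/Real × 100 = 116348.48/86130.23 × 100 = 135.084.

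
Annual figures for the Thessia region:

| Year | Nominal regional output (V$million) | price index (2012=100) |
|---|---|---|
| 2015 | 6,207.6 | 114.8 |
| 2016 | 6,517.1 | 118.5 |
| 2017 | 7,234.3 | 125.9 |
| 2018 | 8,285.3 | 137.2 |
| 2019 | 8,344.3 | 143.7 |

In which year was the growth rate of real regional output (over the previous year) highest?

2018

2016: real = 6517.1/1.185 = 5499.66; growth vs 2015 (5407.32) = 1.71%.
2017: real = 7234.3/1.259 = 5746.07; growth vs 2016 (5499.66) = 4.48%.
2018: real = 8285.3/1.372 = 6038.85; growth vs 2017 (5746.07) = 5.10%.
2019: real = 8344.3/1.437 = 5806.75; growth vs 2018 (6038.85) = -3.84%.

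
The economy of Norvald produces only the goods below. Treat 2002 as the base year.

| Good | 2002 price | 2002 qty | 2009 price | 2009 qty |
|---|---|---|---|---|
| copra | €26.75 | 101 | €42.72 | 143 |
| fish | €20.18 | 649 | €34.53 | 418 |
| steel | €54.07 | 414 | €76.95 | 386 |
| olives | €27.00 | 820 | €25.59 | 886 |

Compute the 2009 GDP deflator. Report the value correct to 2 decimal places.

127.81

Nominal GDP 2009 = 42.72·143 + 34.53·418 + 76.95·386 + 25.59·886 = 72917.94.
Real GDP 2009 (at 2002 prices) = 26.75·143 + 20.18·418 + 54.07·386 + 27.00·886 = 57053.51.
Deflator = Nominal/Real × 100 = 72917.94/57053.51 × 100 = 127.806.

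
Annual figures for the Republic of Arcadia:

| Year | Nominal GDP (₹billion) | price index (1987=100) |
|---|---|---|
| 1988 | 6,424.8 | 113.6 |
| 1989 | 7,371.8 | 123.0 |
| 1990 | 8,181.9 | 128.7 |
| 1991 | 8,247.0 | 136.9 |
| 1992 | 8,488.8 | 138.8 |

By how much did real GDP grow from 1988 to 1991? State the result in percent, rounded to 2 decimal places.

6.52%

Real GDP 1988 = 6424.8/1.136 = 5655.63.
Real GDP 1991 = 8247.0/1.369 = 6024.11.
Change = 6024.11/5655.63 − 1 = 0.0652.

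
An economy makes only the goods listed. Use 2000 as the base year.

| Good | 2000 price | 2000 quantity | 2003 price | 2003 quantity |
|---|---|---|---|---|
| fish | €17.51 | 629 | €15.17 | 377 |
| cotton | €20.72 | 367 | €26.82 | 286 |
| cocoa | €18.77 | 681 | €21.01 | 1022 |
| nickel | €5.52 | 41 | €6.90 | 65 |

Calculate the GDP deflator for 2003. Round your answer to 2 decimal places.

110.11

Nominal GDP 2003 = 15.17·377 + 26.82·286 + 21.01·1022 + 6.90·65 = 35310.33.
Real GDP 2003 (at 2000 prices) = 17.51·377 + 20.72·286 + 18.77·1022 + 5.52·65 = 32068.93.
Deflator = Nominal/Real × 100 = 35310.33/32068.93 × 100 = 110.108.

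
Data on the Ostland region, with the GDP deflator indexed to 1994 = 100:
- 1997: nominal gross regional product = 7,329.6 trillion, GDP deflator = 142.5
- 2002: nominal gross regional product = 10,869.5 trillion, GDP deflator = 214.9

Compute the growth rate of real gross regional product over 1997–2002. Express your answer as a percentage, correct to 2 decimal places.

-1.67%

Real gross regional product 1997 = 7329.6 / 1.425 = 5143.58.
Real gross regional product 2002 = 10869.5 / 2.149 = 5057.93.
Real growth = 5057.93 / 5143.58 − 1 = -0.0167.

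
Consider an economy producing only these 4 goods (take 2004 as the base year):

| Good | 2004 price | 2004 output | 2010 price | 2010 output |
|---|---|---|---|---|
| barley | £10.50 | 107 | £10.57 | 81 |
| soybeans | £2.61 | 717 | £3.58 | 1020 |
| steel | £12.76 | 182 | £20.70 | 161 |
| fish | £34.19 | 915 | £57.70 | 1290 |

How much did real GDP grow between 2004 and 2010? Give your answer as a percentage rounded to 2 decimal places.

Real GDP 2004 = Nominal GDP 2004 = 10.50·107 + 2.61·717 + 12.76·182 + 34.19·915 = 36601.04.
Real GDP 2010 (at 2004 prices) = 10.50·81 + 2.61·1020 + 12.76·161 + 34.19·1290 = 49672.16.
Real growth = 49672.16/36601.04 − 1 = 0.3571.

35.71%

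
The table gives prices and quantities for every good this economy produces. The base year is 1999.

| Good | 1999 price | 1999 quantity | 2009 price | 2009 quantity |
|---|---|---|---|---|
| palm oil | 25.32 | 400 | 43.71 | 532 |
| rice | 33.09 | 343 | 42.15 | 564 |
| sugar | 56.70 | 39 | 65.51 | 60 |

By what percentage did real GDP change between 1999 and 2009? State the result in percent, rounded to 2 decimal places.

Real GDP 1999 = Nominal GDP 1999 = 25.32·400 + 33.09·343 + 56.70·39 = 23689.17.
Real GDP 2009 (at 1999 prices) = 25.32·532 + 33.09·564 + 56.70·60 = 35535.00.
Real growth = 35535.00/23689.17 − 1 = 0.5001.

50.01%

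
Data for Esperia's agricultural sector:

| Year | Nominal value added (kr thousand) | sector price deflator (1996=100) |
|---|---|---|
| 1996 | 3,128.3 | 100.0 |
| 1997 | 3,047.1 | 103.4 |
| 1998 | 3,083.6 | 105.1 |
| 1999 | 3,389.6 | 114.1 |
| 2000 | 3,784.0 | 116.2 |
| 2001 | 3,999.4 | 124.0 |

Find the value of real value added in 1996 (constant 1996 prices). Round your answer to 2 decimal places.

Real value added 1996 = 3128.3 / 1.000 = 3128.30.

kr 3,128.30 thousand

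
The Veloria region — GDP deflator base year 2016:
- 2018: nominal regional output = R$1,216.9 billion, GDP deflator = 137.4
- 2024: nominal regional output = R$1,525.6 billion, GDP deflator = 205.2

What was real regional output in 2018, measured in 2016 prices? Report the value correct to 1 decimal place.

Real regional output = Nominal / (GDP deflator/100) = 1216.9 / 1.374 = 885.66.

R$885.7 billion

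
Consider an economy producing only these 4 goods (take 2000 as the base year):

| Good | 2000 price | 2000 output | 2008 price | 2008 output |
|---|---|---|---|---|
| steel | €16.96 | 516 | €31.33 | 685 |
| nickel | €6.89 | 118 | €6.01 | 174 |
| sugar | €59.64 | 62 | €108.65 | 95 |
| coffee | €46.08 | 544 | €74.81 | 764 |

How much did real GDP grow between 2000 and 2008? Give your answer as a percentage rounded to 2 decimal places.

Real GDP 2000 = Nominal GDP 2000 = 16.96·516 + 6.89·118 + 59.64·62 + 46.08·544 = 38329.58.
Real GDP 2008 (at 2000 prices) = 16.96·685 + 6.89·174 + 59.64·95 + 46.08·764 = 53687.38.
Real growth = 53687.38/38329.58 − 1 = 0.4007.

40.07%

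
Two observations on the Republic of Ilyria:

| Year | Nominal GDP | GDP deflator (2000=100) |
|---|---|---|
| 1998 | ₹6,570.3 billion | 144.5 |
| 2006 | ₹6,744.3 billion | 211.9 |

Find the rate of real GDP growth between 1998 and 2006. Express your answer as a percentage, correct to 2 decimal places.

-30.00%

Real GDP 1998 = 6570.3 / 1.445 = 4546.92.
Real GDP 2006 = 6744.3 / 2.119 = 3182.77.
Real growth = 3182.77 / 4546.92 − 1 = -0.3000.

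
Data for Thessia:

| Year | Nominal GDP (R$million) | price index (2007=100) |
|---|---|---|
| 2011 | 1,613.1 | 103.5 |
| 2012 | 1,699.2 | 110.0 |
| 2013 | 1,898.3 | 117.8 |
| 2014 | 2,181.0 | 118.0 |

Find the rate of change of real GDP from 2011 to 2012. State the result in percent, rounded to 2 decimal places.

Real GDP 2011 = 1613.1/1.035 = 1558.55.
Real GDP 2012 = 1699.2/1.100 = 1544.73.
Change = 1544.73/1558.55 − 1 = -0.0089.

-0.89%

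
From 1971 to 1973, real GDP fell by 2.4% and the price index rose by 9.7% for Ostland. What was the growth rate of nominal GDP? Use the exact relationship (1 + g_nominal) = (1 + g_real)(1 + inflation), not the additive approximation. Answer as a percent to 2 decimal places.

(1 + g_nom) = (1 + g_real)(1 + π) = 0.9760 × 1.0970 = 1.07067.

7.07%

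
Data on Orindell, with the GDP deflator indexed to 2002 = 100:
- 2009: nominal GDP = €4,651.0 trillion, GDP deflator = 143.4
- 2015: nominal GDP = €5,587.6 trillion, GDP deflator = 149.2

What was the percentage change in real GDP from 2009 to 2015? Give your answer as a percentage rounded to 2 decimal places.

15.47%

Real GDP 2009 = 4651.0 / 1.434 = 3243.38.
Real GDP 2015 = 5587.6 / 1.492 = 3745.04.
Real growth = 3745.04 / 3243.38 − 1 = 0.1547.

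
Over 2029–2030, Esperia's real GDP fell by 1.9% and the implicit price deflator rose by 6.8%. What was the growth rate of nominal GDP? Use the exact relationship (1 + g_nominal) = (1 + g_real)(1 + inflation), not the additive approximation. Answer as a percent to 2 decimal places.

4.77%

(1 + g_nom) = (1 + g_real)(1 + π) = 0.9810 × 1.0680 = 1.04771.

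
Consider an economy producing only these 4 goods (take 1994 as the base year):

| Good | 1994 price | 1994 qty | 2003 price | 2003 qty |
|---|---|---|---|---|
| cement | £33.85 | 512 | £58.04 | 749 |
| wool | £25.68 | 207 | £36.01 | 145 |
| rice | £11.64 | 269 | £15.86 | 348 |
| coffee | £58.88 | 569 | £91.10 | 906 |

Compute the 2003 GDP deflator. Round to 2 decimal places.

158.14

Nominal GDP 2003 = 58.04·749 + 36.01·145 + 15.86·348 + 91.10·906 = 136749.29.
Real GDP 2003 (at 1994 prices) = 33.85·749 + 25.68·145 + 11.64·348 + 58.88·906 = 86473.25.
Deflator = Nominal/Real × 100 = 136749.29/86473.25 × 100 = 158.141.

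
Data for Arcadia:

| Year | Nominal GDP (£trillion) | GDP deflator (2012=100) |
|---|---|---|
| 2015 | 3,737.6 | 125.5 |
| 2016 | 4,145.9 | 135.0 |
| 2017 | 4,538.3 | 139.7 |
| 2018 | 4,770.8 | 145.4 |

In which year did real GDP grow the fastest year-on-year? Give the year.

2016: real = 4145.9/1.350 = 3071.04; growth vs 2015 (2978.17) = 3.12%.
2017: real = 4538.3/1.397 = 3248.60; growth vs 2016 (3071.04) = 5.78%.
2018: real = 4770.8/1.454 = 3281.16; growth vs 2017 (3248.60) = 1.00%.

2017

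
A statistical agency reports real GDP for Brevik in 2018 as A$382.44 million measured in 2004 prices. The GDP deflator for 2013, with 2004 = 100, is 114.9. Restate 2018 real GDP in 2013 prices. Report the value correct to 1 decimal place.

Real GDP in 2013 prices = Real GDP in 2004 prices × (P_2013/P_2004) = 382.44 × 1.149 = 439.42.

A$439.4 million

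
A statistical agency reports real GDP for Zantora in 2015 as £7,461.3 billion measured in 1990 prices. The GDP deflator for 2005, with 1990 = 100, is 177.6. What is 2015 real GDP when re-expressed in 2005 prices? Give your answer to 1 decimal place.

Real GDP in 2005 prices = Real GDP in 1990 prices × (P_2005/P_1990) = 7461.3 × 1.776 = 13251.27.

£13,251.3 billion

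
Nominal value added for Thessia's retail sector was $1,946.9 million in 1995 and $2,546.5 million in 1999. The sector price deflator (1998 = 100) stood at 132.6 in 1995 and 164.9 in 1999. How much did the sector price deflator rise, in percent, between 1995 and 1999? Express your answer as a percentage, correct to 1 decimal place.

24.4%

Price-level change = 164.9 / 132.6 − 1 = 0.2436.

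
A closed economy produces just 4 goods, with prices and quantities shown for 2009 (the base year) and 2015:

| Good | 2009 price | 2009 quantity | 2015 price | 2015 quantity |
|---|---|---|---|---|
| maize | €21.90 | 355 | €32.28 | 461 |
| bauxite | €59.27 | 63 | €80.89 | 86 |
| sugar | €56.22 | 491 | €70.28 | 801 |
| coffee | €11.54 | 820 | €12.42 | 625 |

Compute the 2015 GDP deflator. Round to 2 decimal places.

127.37

Nominal GDP 2015 = 32.28·461 + 80.89·86 + 70.28·801 + 12.42·625 = 85894.40.
Real GDP 2015 (at 2009 prices) = 21.90·461 + 59.27·86 + 56.22·801 + 11.54·625 = 67437.84.
Deflator = Nominal/Real × 100 = 85894.40/67437.84 × 100 = 127.368.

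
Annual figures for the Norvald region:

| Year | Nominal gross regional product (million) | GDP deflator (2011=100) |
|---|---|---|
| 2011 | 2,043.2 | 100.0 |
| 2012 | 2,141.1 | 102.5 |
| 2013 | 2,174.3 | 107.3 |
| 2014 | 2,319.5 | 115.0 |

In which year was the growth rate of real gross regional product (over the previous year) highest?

2012: real = 2141.1/1.025 = 2088.88; growth vs 2011 (2043.20) = 2.24%.
2013: real = 2174.3/1.073 = 2026.37; growth vs 2012 (2088.88) = -2.99%.
2014: real = 2319.5/1.150 = 2016.96; growth vs 2013 (2026.37) = -0.46%.

2012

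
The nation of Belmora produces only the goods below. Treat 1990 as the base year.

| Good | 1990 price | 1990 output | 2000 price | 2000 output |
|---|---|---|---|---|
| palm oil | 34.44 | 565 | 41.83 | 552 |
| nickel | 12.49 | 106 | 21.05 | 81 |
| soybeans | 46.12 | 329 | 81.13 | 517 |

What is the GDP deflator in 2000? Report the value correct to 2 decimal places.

152.14

Nominal GDP 2000 = 41.83·552 + 21.05·81 + 81.13·517 = 66739.42.
Real GDP 2000 (at 1990 prices) = 34.44·552 + 12.49·81 + 46.12·517 = 43866.61.
Deflator = Nominal/Real × 100 = 66739.42/43866.61 × 100 = 152.142.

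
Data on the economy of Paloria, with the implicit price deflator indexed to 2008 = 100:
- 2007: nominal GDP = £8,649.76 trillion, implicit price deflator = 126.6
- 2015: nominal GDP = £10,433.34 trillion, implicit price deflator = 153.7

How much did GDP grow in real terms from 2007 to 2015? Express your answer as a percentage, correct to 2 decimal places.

-0.65%

Real GDP 2007 = 8649.76 / 1.266 = 6832.35.
Real GDP 2015 = 10433.34 / 1.537 = 6788.12.
Real growth = 6788.12 / 6832.35 − 1 = -0.0065.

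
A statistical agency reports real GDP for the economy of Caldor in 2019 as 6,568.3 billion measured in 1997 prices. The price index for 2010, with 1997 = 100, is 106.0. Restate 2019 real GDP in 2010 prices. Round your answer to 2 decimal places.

6,962.40 billion

Real GDP in 2010 prices = Real GDP in 1997 prices × (P_2010/P_1997) = 6568.3 × 1.060 = 6962.40.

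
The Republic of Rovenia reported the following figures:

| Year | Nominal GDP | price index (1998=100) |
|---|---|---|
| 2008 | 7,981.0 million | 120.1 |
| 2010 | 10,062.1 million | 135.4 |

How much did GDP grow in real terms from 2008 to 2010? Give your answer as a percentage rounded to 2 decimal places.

Deflate each year: 2008 → 7981.0/1.201 = 6645.30; 2010 → 10062.1/1.354 = 7431.39.
So real GDP changed by 7431.39/6645.30 − 1 = 0.1183, i.e. 11.83%.

11.83%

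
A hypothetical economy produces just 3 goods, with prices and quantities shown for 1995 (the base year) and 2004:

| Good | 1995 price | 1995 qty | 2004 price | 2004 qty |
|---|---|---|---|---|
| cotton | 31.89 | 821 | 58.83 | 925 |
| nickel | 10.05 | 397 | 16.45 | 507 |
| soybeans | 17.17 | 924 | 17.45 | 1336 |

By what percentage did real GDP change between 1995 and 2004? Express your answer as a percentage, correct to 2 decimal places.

24.97%

Real GDP 1995 = Nominal GDP 1995 = 31.89·821 + 10.05·397 + 17.17·924 = 46036.62.
Real GDP 2004 (at 1995 prices) = 31.89·925 + 10.05·507 + 17.17·1336 = 57532.72.
Real growth = 57532.72/46036.62 − 1 = 0.2497.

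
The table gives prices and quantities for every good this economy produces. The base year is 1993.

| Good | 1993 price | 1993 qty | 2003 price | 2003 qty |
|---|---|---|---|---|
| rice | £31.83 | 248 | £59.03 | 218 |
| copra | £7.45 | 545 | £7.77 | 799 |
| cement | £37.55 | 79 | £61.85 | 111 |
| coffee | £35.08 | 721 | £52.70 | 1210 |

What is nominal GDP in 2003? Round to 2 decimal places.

Nominal GDP 2003 = Σ (p_2003 × q_2003) = 59.03·218 + 7.77·799 + 61.85·111 + 52.70·1210 = 89709.12.

£89709.12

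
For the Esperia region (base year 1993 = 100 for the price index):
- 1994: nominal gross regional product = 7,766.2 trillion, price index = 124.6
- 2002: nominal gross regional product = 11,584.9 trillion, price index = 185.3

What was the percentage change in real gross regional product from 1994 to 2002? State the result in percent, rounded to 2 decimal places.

Deflate each year: 1994 → 7766.2/1.246 = 6232.91; 2002 → 11584.9/1.853 = 6251.97.
So real gross regional product changed by 6251.97/6232.91 − 1 = 0.0031, i.e. 0.31%.

0.31%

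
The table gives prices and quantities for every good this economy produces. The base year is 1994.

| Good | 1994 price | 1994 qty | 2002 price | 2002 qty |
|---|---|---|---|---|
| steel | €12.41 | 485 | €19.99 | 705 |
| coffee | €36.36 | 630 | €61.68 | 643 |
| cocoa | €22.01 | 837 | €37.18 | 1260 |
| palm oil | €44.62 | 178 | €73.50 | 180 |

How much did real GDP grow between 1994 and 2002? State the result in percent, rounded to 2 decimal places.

22.79%

Real GDP 1994 = Nominal GDP 1994 = 12.41·485 + 36.36·630 + 22.01·837 + 44.62·178 = 55290.38.
Real GDP 2002 (at 1994 prices) = 12.41·705 + 36.36·643 + 22.01·1260 + 44.62·180 = 67892.73.
Real growth = 67892.73/55290.38 − 1 = 0.2279.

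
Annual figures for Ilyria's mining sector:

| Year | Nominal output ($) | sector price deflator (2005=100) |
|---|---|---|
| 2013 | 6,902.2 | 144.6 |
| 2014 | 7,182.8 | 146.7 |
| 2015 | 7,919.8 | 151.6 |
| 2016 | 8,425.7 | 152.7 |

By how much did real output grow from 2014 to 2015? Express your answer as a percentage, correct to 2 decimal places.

Real output 2014 = 7182.8/1.467 = 4896.25.
Real output 2015 = 7919.8/1.516 = 5224.14.
Change = 5224.14/4896.25 − 1 = 0.0670.

6.70%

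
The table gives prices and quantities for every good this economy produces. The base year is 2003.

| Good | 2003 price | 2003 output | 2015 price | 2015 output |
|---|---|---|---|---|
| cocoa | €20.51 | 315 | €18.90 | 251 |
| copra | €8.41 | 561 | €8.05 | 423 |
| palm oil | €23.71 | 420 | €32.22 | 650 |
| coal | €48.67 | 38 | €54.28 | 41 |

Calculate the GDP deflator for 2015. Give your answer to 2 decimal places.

Nominal GDP 2015 = 18.90·251 + 8.05·423 + 32.22·650 + 54.28·41 = 31317.53.
Real GDP 2015 (at 2003 prices) = 20.51·251 + 8.41·423 + 23.71·650 + 48.67·41 = 26112.41.
Deflator = Nominal/Real × 100 = 31317.53/26112.41 × 100 = 119.934.

119.93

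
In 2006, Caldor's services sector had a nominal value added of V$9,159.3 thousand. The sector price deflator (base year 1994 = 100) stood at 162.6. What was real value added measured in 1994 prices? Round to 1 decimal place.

V$5,633.0 thousand

Real value added = Nominal / (sector price deflator/100) = 9159.3 / 1.626 = 5633.03.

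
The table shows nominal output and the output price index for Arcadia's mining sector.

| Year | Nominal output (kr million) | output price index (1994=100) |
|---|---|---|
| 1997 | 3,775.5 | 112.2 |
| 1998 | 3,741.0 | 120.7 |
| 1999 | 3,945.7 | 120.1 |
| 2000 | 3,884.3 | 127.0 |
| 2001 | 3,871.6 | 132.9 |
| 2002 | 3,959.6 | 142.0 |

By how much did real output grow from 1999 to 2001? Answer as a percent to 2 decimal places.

-11.33%

Real output 1999 = 3945.7/1.201 = 3285.35.
Real output 2001 = 3871.6/1.329 = 2913.17.
Change = 2913.17/3285.35 − 1 = -0.1133.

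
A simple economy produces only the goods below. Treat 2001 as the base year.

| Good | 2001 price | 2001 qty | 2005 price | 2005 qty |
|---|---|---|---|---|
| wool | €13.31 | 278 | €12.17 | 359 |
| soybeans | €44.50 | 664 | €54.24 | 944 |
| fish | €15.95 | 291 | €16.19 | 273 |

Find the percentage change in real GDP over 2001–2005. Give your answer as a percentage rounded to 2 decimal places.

34.97%

Real GDP 2001 = Nominal GDP 2001 = 13.31·278 + 44.50·664 + 15.95·291 = 37889.63.
Real GDP 2005 (at 2001 prices) = 13.31·359 + 44.50·944 + 15.95·273 = 51140.64.
Real growth = 51140.64/37889.63 − 1 = 0.3497.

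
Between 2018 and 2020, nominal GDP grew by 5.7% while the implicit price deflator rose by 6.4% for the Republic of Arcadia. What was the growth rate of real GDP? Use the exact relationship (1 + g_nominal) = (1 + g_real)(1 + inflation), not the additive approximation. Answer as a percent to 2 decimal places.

(1 + g_nom) = (1 + g_real)(1 + π), so g_real = 1.0570 / 1.0640 − 1 = -0.00658.

-0.66%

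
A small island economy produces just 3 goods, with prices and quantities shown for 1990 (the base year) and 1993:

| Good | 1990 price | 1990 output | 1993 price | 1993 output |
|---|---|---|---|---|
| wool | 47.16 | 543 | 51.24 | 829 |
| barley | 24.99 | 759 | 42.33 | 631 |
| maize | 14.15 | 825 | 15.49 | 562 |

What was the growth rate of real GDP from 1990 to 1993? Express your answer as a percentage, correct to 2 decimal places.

Real GDP 1990 = Nominal GDP 1990 = 47.16·543 + 24.99·759 + 14.15·825 = 56249.04.
Real GDP 1993 (at 1990 prices) = 47.16·829 + 24.99·631 + 14.15·562 = 62816.63.
Real growth = 62816.63/56249.04 − 1 = 0.1168.

11.68%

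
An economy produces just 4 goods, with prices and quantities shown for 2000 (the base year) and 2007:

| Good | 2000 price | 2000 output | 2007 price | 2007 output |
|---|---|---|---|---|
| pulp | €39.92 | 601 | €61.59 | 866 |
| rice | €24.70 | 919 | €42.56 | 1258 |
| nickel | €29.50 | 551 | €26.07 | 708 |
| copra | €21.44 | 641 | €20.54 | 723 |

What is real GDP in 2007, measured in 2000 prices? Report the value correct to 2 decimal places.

Real GDP 2007 = Σ (p_2000 × q_2007) = 39.92·866 + 24.70·1258 + 29.50·708 + 21.44·723 = 102030.44.

€102030.44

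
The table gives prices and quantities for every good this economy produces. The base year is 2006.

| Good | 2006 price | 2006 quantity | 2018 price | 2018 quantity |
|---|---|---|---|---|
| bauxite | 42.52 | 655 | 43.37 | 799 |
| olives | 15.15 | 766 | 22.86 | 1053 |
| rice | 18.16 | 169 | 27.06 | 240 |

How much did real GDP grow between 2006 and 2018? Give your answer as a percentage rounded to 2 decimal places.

27.66%

Real GDP 2006 = Nominal GDP 2006 = 42.52·655 + 15.15·766 + 18.16·169 = 42524.54.
Real GDP 2018 (at 2006 prices) = 42.52·799 + 15.15·1053 + 18.16·240 = 54284.83.
Real growth = 54284.83/42524.54 − 1 = 0.2766.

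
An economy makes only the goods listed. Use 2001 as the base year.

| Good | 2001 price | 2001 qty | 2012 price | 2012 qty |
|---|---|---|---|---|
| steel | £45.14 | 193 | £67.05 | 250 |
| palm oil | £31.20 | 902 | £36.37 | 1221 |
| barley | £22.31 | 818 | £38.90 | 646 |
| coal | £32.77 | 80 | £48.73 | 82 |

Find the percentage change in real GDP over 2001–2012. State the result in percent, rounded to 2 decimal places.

15.16%

Real GDP 2001 = Nominal GDP 2001 = 45.14·193 + 31.20·902 + 22.31·818 + 32.77·80 = 57725.60.
Real GDP 2012 (at 2001 prices) = 45.14·250 + 31.20·1221 + 22.31·646 + 32.77·82 = 66479.60.
Real growth = 66479.60/57725.60 − 1 = 0.1516.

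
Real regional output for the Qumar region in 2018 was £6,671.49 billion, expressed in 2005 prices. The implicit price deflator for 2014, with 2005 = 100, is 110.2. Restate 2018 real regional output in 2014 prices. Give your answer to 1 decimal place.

£7,352.0 billion

Real regional output in 2014 prices = Real regional output in 2005 prices × (P_2014/P_2005) = 6671.49 × 1.102 = 7351.98.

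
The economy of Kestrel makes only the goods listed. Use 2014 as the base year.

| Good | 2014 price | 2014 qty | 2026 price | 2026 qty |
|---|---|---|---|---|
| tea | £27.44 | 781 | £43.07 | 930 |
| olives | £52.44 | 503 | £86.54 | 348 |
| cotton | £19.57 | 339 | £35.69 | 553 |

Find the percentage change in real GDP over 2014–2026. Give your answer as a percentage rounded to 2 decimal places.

Real GDP 2014 = Nominal GDP 2014 = 27.44·781 + 52.44·503 + 19.57·339 = 54442.19.
Real GDP 2026 (at 2014 prices) = 27.44·930 + 52.44·348 + 19.57·553 = 54590.53.
Real growth = 54590.53/54442.19 − 1 = 0.0027.

0.27%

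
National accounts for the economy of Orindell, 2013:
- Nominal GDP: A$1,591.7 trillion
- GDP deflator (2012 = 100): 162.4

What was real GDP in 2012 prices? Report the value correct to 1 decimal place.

A$980.1 trillion

Real GDP = Nominal / (GDP deflator/100) = 1591.7 / 1.624 = 980.11.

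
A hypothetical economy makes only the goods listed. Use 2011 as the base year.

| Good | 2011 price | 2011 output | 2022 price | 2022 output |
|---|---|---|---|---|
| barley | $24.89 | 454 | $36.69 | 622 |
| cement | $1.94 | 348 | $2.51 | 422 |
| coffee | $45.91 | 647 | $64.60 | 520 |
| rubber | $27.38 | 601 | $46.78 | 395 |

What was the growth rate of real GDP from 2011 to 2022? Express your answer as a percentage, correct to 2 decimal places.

Real GDP 2011 = Nominal GDP 2011 = 24.89·454 + 1.94·348 + 45.91·647 + 27.38·601 = 58134.33.
Real GDP 2022 (at 2011 prices) = 24.89·622 + 1.94·422 + 45.91·520 + 27.38·395 = 50988.56.
Real growth = 50988.56/58134.33 − 1 = -0.1229.

-12.29%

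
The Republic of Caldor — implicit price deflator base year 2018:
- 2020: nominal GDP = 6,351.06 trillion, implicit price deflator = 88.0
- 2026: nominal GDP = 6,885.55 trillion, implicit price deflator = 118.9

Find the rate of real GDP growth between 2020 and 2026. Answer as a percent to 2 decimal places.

Real GDP 2020 = 6351.06 / 0.880 = 7217.11.
Real GDP 2026 = 6885.55 / 1.189 = 5791.04.
Real growth = 5791.04 / 7217.11 − 1 = -0.1976.

-19.76%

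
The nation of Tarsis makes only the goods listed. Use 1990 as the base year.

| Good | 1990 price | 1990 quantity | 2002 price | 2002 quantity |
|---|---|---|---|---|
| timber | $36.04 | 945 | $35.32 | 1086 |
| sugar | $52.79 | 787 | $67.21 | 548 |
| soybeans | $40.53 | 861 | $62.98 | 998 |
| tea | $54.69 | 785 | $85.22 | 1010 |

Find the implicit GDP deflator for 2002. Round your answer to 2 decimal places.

Nominal GDP 2002 = 35.32·1086 + 67.21·548 + 62.98·998 + 85.22·1010 = 224114.84.
Real GDP 2002 (at 1990 prices) = 36.04·1086 + 52.79·548 + 40.53·998 + 54.69·1010 = 163754.20.
Deflator = Nominal/Real × 100 = 224114.84/163754.20 × 100 = 136.861.

136.86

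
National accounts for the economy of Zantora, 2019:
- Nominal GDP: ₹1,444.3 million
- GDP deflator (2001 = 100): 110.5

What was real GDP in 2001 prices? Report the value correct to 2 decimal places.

Real GDP = Nominal / (GDP deflator/100) = 1444.3 / 1.105 = 1307.06.

₹1,307.06 million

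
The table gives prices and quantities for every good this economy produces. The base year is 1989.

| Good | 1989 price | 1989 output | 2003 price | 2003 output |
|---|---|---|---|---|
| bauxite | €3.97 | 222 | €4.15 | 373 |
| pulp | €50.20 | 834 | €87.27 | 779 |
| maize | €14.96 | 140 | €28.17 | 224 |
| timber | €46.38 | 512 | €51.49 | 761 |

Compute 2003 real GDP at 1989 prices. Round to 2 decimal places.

Real GDP 2003 = Σ (p_1989 × q_2003) = 3.97·373 + 50.20·779 + 14.96·224 + 46.38·761 = 79232.83.

€79232.83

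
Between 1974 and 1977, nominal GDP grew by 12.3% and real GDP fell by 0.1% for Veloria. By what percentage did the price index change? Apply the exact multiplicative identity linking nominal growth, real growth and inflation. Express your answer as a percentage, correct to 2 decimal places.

(1 + g_nom) = (1 + g_real)(1 + π), so π = 1.1230 / 0.9990 − 1 = 0.12412.

12.41%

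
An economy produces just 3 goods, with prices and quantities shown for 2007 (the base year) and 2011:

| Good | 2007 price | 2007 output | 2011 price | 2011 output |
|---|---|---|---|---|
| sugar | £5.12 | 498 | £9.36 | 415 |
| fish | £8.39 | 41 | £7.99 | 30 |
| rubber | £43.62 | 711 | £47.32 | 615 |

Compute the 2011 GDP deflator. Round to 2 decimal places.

Nominal GDP 2011 = 9.36·415 + 7.99·30 + 47.32·615 = 33225.90.
Real GDP 2011 (at 2007 prices) = 5.12·415 + 8.39·30 + 43.62·615 = 29202.80.
Deflator = Nominal/Real × 100 = 33225.90/29202.80 × 100 = 113.776.

113.78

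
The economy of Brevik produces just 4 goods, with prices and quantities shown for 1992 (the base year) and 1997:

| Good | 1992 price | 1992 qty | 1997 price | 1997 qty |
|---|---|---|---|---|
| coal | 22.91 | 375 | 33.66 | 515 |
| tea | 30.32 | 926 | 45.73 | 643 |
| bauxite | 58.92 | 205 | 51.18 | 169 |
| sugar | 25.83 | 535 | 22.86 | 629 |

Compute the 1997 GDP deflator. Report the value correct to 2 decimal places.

121.34

Nominal GDP 1997 = 33.66·515 + 45.73·643 + 51.18·169 + 22.86·629 = 69767.65.
Real GDP 1997 (at 1992 prices) = 22.91·515 + 30.32·643 + 58.92·169 + 25.83·629 = 57498.96.
Deflator = Nominal/Real × 100 = 69767.65/57498.96 × 100 = 121.337.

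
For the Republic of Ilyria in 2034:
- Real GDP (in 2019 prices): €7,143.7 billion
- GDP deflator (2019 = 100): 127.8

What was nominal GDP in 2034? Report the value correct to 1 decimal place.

Nominal GDP = Real × (GDP deflator/100) = 7143.7 × 1.278 = 9129.65.

€9,129.6 billion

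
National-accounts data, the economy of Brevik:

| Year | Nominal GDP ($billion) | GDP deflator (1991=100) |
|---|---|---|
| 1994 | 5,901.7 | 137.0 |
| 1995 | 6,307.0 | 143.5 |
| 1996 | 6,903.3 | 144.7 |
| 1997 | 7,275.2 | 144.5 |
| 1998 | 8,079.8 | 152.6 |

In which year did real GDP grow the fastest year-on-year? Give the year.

1995: real = 6307.0/1.435 = 4395.12; growth vs 1994 (4307.81) = 2.03%.
1996: real = 6903.3/1.447 = 4770.77; growth vs 1995 (4395.12) = 8.55%.
1997: real = 7275.2/1.445 = 5034.74; growth vs 1996 (4770.77) = 5.53%.
1998: real = 8079.8/1.526 = 5294.76; growth vs 1997 (5034.74) = 5.16%.

1996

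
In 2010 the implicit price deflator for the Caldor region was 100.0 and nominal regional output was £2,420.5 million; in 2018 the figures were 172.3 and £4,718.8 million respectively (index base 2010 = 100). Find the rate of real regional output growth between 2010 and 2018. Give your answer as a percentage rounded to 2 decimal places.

Real regional output 2010 = 2420.5 / 1.000 = 2420.50.
Real regional output 2018 = 4718.8 / 1.723 = 2738.71.
Real growth = 2738.71 / 2420.50 − 1 = 0.1315.

13.15%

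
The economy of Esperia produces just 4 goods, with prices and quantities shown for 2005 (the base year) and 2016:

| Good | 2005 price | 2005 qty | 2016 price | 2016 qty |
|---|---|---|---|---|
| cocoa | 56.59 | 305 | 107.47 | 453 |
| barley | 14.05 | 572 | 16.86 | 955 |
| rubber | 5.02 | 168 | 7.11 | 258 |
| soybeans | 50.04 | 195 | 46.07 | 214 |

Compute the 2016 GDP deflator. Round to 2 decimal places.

Nominal GDP 2016 = 107.47·453 + 16.86·955 + 7.11·258 + 46.07·214 = 76478.57.
Real GDP 2016 (at 2005 prices) = 56.59·453 + 14.05·955 + 5.02·258 + 50.04·214 = 51056.74.
Deflator = Nominal/Real × 100 = 76478.57/51056.74 × 100 = 149.791.

149.79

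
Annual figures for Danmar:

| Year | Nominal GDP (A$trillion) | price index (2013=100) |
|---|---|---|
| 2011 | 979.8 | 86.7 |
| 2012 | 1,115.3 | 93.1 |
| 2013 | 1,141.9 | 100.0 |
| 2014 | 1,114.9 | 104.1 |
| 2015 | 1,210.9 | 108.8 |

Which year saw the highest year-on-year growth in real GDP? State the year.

2012

2012: real = 1115.3/0.931 = 1197.96; growth vs 2011 (1130.10) = 6.00%.
2013: real = 1141.9/1.000 = 1141.90; growth vs 2012 (1197.96) = -4.68%.
2014: real = 1114.9/1.041 = 1070.99; growth vs 2013 (1141.90) = -6.21%.
2015: real = 1210.9/1.088 = 1112.96; growth vs 2014 (1070.99) = 3.92%.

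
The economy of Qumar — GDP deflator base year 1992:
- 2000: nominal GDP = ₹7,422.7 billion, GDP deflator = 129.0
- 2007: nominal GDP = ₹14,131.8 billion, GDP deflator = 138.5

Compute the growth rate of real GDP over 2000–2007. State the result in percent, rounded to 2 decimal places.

Real GDP 2000 = 7422.7 / 1.290 = 5754.03.
Real GDP 2007 = 14131.8 / 1.385 = 10203.47.
Real growth = 10203.47 / 5754.03 − 1 = 0.7733.

77.33%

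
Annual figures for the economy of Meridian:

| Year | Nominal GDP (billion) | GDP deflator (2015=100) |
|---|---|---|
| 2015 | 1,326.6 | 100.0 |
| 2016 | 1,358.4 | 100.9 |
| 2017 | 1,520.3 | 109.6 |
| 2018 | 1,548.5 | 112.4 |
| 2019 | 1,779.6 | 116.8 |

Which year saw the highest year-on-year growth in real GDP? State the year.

2016: real = 1358.4/1.009 = 1346.28; growth vs 2015 (1326.60) = 1.48%.
2017: real = 1520.3/1.096 = 1387.14; growth vs 2016 (1346.28) = 3.04%.
2018: real = 1548.5/1.124 = 1377.67; growth vs 2017 (1387.14) = -0.68%.
2019: real = 1779.6/1.168 = 1523.63; growth vs 2018 (1377.67) = 10.59%.

2019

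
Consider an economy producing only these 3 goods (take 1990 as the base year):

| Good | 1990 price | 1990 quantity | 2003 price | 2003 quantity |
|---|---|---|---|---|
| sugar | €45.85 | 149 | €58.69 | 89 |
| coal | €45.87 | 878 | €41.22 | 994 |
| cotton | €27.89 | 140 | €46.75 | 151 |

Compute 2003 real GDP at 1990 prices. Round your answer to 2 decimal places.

€53886.82

Real GDP 2003 = Σ (p_1990 × q_2003) = 45.85·89 + 45.87·994 + 27.89·151 = 53886.82.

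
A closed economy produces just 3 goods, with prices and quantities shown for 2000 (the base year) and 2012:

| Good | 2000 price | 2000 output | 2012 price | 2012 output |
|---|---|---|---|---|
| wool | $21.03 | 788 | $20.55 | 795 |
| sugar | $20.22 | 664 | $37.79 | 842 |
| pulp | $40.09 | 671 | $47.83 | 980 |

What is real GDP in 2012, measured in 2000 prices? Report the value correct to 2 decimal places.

$73032.29

Real GDP 2012 = Σ (p_2000 × q_2012) = 21.03·795 + 20.22·842 + 40.09·980 = 73032.29.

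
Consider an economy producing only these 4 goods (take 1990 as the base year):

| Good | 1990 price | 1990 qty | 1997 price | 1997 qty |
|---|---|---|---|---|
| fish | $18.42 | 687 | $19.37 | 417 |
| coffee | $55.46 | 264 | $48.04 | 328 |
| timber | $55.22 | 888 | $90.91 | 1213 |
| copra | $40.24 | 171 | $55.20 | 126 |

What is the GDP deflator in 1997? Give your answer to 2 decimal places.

144.05

Nominal GDP 1997 = 19.37·417 + 48.04·328 + 90.91·1213 + 55.20·126 = 141063.44.
Real GDP 1997 (at 1990 prices) = 18.42·417 + 55.46·328 + 55.22·1213 + 40.24·126 = 97924.12.
Deflator = Nominal/Real × 100 = 141063.44/97924.12 × 100 = 144.054.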